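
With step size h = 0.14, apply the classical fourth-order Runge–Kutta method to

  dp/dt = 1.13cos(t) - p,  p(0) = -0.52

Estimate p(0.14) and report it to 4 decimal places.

-0.3049

RK4: k1 = f(t_n, p_n); k2 = f(t_n + h/2, p_n + (h/2)·k1); k3 = f(t_n + h/2, p_n + (h/2)·k2); k4 = f(t_n + h, p_n + h·k3); p_{n+1} = p_n + (h/6)·(k1 + 2k2 + 2k3 + k4).
t=0.000000, p=-0.520000:
  k1 = f(0.000000, -0.520000) = 1.650000
  k2 = f(0.070000, -0.404500) = 1.531733
  k3 = f(0.070000, -0.412779) = 1.540011
  k4 = f(0.140000, -0.304398) = 1.423342
  p ← -0.520000 + (0.14/6)·(k1 + 2k2 + 2k3 + k4) = -0.304941
p(0.14) ≈ -0.3049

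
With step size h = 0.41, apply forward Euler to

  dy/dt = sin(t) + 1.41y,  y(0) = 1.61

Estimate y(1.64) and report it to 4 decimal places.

Euler: y_{n+1} = y_n + h·f(t_n, y_n).
t=0.000000, y=1.610000: f=2.270100 → y ← 1.610000 + 0.41·2.270100 = 2.540741
t=0.410000, y=2.540741: f=3.981054 → y ← 2.540741 + 0.41·3.981054 = 4.172973
t=0.820000, y=4.172973: f=6.615038 → y ← 4.172973 + 0.41·6.615038 = 6.885139
t=1.230000, y=6.885139: f=10.650534 → y ← 6.885139 + 0.41·10.650534 = 11.251858
y(1.64) ≈ 11.2519

11.2519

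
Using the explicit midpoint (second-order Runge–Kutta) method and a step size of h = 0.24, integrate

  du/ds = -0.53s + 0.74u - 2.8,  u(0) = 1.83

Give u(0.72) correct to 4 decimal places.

Midpoint: k1 = f(s_n, u_n); k2 = f(s_n + h/2, u_n + (h/2)·k1); u_{n+1} = u_n + h·k2.
s=0.000000, u=1.830000:
  k1 = f(0.000000, 1.830000) = -1.445800
  k2 = f(0.120000, 1.656504) = -1.637787
  u ← 1.830000 + 0.24·(-1.637787) = 1.436931
s=0.240000, u=1.436931:
  k1 = f(0.240000, 1.436931) = -1.863871
  k2 = f(0.360000, 1.213267) = -2.092983
  u ← 1.436931 + 0.24·(-2.092983) = 0.934615
s=0.480000, u=0.934615:
  k1 = f(0.480000, 0.934615) = -2.362785
  k2 = f(0.600000, 0.651081) = -2.636200
  u ← 0.934615 + 0.24·(-2.636200) = 0.301927
u(0.72) ≈ 0.3019

0.3019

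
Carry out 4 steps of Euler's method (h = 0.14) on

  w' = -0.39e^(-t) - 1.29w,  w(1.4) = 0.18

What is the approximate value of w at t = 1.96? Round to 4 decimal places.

Euler: w_{n+1} = w_n + h·f(t_n, w_n).
t=1.400000, w=0.180000: f=-0.328373 → w ← 0.180000 + 0.14·(-0.328373) = 0.134028
t=1.540000, w=0.134028: f=-0.256504 → w ← 0.134028 + 0.14·(-0.256504) = 0.098117
t=1.680000, w=0.098117: f=-0.199257 → w ← 0.098117 + 0.14·(-0.199257) = 0.070221
t=1.820000, w=0.070221: f=-0.153775 → w ← 0.070221 + 0.14·(-0.153775) = 0.048693
w(1.96) ≈ 0.0487

0.0487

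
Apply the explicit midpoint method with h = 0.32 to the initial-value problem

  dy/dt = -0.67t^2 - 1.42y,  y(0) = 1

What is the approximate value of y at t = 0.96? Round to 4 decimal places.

0.1248

Midpoint: k1 = f(t_n, y_n); k2 = f(t_n + h/2, y_n + (h/2)·k1); y_{n+1} = y_n + h·k2.
t=0.000000, y=1.000000:
  k1 = f(0.000000, 1.000000) = -1.420000
  k2 = f(0.160000, 0.772800) = -1.114528
  y ← 1.000000 + 0.32·(-1.114528) = 0.643351
t=0.320000, y=0.643351:
  k1 = f(0.320000, 0.643351) = -0.982166
  k2 = f(0.480000, 0.486204) = -0.844778
  y ← 0.643351 + 0.32·(-0.844778) = 0.373022
t=0.640000, y=0.373022:
  k1 = f(0.640000, 0.373022) = -0.804123
  k2 = f(0.800000, 0.244362) = -0.775794
  y ← 0.373022 + 0.32·(-0.775794) = 0.124768
y(0.96) ≈ 0.1248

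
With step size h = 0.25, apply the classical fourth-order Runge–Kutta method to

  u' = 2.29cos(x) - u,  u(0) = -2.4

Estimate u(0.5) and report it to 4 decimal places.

RK4: k1 = f(x_n, u_n); k2 = f(x_n + h/2, u_n + (h/2)·k1); k3 = f(x_n + h/2, u_n + (h/2)·k2); k4 = f(x_n + h, u_n + h·k3); u_{n+1} = u_n + (h/6)·(k1 + 2k2 + 2k3 + k4).
x=0.000000, u=-2.400000:
  k1 = f(0.000000, -2.400000) = 4.690000
  k2 = f(0.125000, -1.813750) = 4.085883
  k3 = f(0.125000, -1.889265) = 4.161397
  k4 = f(0.250000, -1.359651) = 3.578460
  u ← -2.400000 + (0.25/6)·(k1 + 2k2 + 2k3 + k4) = -1.368207
x=0.250000, u=-1.368207:
  k1 = f(0.250000, -1.368207) = 3.587017
  k2 = f(0.375000, -0.919830) = 3.050693
  k3 = f(0.375000, -0.986871) = 3.117733
  k4 = f(0.500000, -0.588774) = 2.598438
  u ← -1.368207 + (0.25/6)·(k1 + 2k2 + 2k3 + k4) = -0.596445
u(0.5) ≈ -0.5964

-0.5964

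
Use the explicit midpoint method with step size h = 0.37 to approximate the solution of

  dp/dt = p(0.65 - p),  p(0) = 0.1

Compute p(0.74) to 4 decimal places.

Midpoint: k1 = f(t_n, p_n); k2 = f(t_n + h/2, p_n + (h/2)·k1); p_{n+1} = p_n + h·k2.
t=0.000000, p=0.100000:
  k1 = f(0.000000, 0.100000) = 0.055000
  k2 = f(0.185000, 0.110175) = 0.059475
  p ← 0.100000 + 0.37·0.059475 = 0.122006
t=0.370000, p=0.122006:
  k1 = f(0.370000, 0.122006) = 0.064418
  k2 = f(0.555000, 0.133923) = 0.069115
  p ← 0.122006 + 0.37·0.069115 = 0.147578
p(0.74) ≈ 0.1476

0.1476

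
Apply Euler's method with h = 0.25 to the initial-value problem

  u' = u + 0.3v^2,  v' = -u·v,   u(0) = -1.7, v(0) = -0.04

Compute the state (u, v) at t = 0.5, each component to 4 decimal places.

Euler on (u,v): u_{n+1} = u_n + h·u', v_{n+1} = v_n + h·v'.
0.000000: (-1.700000, -0.040000); f=(-1.699520, -0.068000) → (-2.124880, -0.057000)
0.250000: (-2.124880, -0.057000); f=(-2.123905, -0.121118) → (-2.655856, -0.087280)
(u(0.5), v(0.5)) ≈ (-2.6559, -0.0873)

-2.6559, -0.0873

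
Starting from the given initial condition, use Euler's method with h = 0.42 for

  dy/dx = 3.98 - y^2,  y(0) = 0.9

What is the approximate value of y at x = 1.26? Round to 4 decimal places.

Euler: y_{n+1} = y_n + h·f(x_n, y_n).
x=0.000000, y=0.900000: f=3.170000 → y ← 0.900000 + 0.42·3.170000 = 2.231400
x=0.420000, y=2.231400: f=-0.999146 → y ← 2.231400 + 0.42·(-0.999146) = 1.811759
x=0.840000, y=1.811759: f=0.697530 → y ← 1.811759 + 0.42·0.697530 = 2.104721
y(1.26) ≈ 2.1047

2.1047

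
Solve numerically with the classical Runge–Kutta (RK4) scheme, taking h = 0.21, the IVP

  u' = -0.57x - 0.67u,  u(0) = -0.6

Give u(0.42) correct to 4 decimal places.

RK4: k1 = f(x_n, u_n); k2 = f(x_n + h/2, u_n + (h/2)·k1); k3 = f(x_n + h/2, u_n + (h/2)·k2); k4 = f(x_n + h, u_n + h·k3); u_{n+1} = u_n + (h/6)·(k1 + 2k2 + 2k3 + k4).
x=0.000000, u=-0.600000:
  k1 = f(0.000000, -0.600000) = 0.402000
  k2 = f(0.105000, -0.557790) = 0.313869
  k3 = f(0.105000, -0.567044) = 0.320069
  k4 = f(0.210000, -0.532785) = 0.237266
  u ← -0.600000 + (0.21/6)·(k1 + 2k2 + 2k3 + k4) = -0.533250
x=0.210000, u=-0.533250:
  k1 = f(0.210000, -0.533250) = 0.237577
  k2 = f(0.315000, -0.508304) = 0.161014
  k3 = f(0.315000, -0.516344) = 0.166400
  k4 = f(0.420000, -0.498306) = 0.094465
  u ← -0.533250 + (0.21/6)·(k1 + 2k2 + 2k3 + k4) = -0.498710
u(0.42) ≈ -0.4987

-0.4987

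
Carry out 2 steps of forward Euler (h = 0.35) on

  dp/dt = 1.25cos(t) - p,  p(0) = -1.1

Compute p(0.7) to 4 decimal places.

0.2306

Euler: p_{n+1} = p_n + h·f(t_n, p_n).
t=0.000000, p=-1.100000: f=2.350000 → p ← -1.100000 + 0.35·2.350000 = -0.277500
t=0.350000, p=-0.277500: f=1.451716 → p ← -0.277500 + 0.35·1.451716 = 0.230601
p(0.7) ≈ 0.2306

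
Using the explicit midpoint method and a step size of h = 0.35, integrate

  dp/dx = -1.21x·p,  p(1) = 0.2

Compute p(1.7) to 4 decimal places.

0.0655

Midpoint: k1 = f(x_n, p_n); k2 = f(x_n + h/2, p_n + (h/2)·k1); p_{n+1} = p_n + h·k2.
x=1.000000, p=0.200000:
  k1 = f(1.000000, 0.200000) = -0.242000
  k2 = f(1.175000, 0.157650) = -0.224139
  p ← 0.200000 + 0.35·(-0.224139) = 0.121551
x=1.350000, p=0.121551:
  k1 = f(1.350000, 0.121551) = -0.198554
  k2 = f(1.525000, 0.086804) = -0.160176
  p ← 0.121551 + 0.35·(-0.160176) = 0.065490
p(1.7) ≈ 0.0655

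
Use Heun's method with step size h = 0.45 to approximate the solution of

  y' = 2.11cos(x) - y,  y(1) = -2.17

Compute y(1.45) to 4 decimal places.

-1.2149

Heun: k1 = f(x_n, y_n); k2 = f(x_n + h, y_n + h·k1); y_{n+1} = y_n + (h/2)·(k1 + k2).
x=1.000000, y=-2.170000:
  k1 = f(1.000000, -2.170000) = 3.310038
  k2 = f(1.450000, -0.680483) = 0.934744
  y ← -2.170000 + (0.45/2)·(3.310038 + 0.934744) = -1.214924
y(1.45) ≈ -1.2149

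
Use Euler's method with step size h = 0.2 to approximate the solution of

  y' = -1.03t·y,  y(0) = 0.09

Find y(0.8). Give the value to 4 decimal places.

Euler: y_{n+1} = y_n + h·f(t_n, y_n).
t=0.000000, y=0.090000: f=0.000000 → y ← 0.090000 + 0.2·0.000000 = 0.090000
t=0.200000, y=0.090000: f=-0.018540 → y ← 0.090000 + 0.2·(-0.018540) = 0.086292
t=0.400000, y=0.086292: f=-0.035552 → y ← 0.086292 + 0.2·(-0.035552) = 0.079182
t=0.600000, y=0.079182: f=-0.048934 → y ← 0.079182 + 0.2·(-0.048934) = 0.069395
y(0.8) ≈ 0.0694

0.0694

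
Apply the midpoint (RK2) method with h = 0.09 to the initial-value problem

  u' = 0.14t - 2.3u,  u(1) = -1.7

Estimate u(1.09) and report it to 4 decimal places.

Midpoint: k1 = f(t_n, u_n); k2 = f(t_n + h/2, u_n + (h/2)·k1); u_{n+1} = u_n + h·k2.
t=1.000000, u=-1.700000:
  k1 = f(1.000000, -1.700000) = 4.050000
  k2 = f(1.045000, -1.517750) = 3.637125
  u ← -1.700000 + 0.09·3.637125 = -1.372659
u(1.09) ≈ -1.3727

-1.3727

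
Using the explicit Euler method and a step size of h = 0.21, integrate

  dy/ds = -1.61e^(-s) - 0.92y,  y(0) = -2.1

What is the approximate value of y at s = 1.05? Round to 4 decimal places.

-1.4409

Euler: y_{n+1} = y_n + h·f(s_n, y_n).
s=0.000000, y=-2.100000: f=0.322000 → y ← -2.100000 + 0.21·0.322000 = -2.032380
s=0.210000, y=-2.032380: f=0.564749 → y ← -2.032380 + 0.21·0.564749 = -1.913783
s=0.420000, y=-1.913783: f=0.702835 → y ← -1.913783 + 0.21·0.702835 = -1.766187
s=0.630000, y=-1.766187: f=0.767420 → y ← -1.766187 + 0.21·0.767420 = -1.605029
s=0.840000, y=-1.605029: f=0.781573 → y ← -1.605029 + 0.21·0.781573 = -1.440899
y(1.05) ≈ -1.4409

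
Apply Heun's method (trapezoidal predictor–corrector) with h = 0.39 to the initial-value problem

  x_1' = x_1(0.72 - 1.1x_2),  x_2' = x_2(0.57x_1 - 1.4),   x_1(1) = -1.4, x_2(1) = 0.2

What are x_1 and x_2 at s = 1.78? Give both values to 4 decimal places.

Heun on (x_1,x_2): k1 = f(s_n, state_n); k2 = f(s_n + h, state_n + h·k1); state_{n+1} = state_n + (h/2)·(k1 + k2).
1.000000: (-1.400000, 0.200000)
  k1 = (-0.700000, -0.439600)
  predictor → (-1.673000, 0.028556)
  k2 = (-1.152008, -0.067210)
  → (-1.761142, 0.101172)
1.390000: (-1.761142, 0.101172)
  k1 = (-1.072026, -0.243203)
  predictor → (-2.179232, 0.006323)
  k2 = (-1.553889, -0.016707)
  → (-2.273195, 0.050490)
(x_1(1.78), x_2(1.78)) ≈ (-2.2732, 0.0505)

-2.2732, 0.0505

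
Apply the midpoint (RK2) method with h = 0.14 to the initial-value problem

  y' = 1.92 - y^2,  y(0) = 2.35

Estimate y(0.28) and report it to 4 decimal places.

Midpoint: k1 = f(t_n, y_n); k2 = f(t_n + h/2, y_n + (h/2)·k1); y_{n+1} = y_n + h·k2.
t=0.000000, y=2.350000:
  k1 = f(0.000000, 2.350000) = -3.602500
  k2 = f(0.070000, 2.097825) = -2.480870
  y ← 2.350000 + 0.14·(-2.480870) = 2.002678
t=0.140000, y=2.002678:
  k1 = f(0.140000, 2.002678) = -2.090720
  k2 = f(0.210000, 1.856328) = -1.525953
  y ← 2.002678 + 0.14·(-1.525953) = 1.789045
y(0.28) ≈ 1.7890

1.7890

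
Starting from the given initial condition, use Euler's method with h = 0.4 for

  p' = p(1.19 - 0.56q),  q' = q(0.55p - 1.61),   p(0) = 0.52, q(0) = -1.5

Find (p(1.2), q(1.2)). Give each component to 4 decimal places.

2.4096, -0.2761

Euler on (p,q): p_{n+1} = p_n + h·p', q_{n+1} = q_n + h·q'.
0.000000: (0.520000, -1.500000); f=(1.055600, 1.986000) → (0.942240, -0.705600)
0.400000: (0.942240, -0.705600); f=(1.493579, 0.770352) → (1.539671, -0.397459)
0.800000: (1.539671, -0.397459); f=(2.174905, 0.303333) → (2.409633, -0.276126)
(p(1.2), q(1.2)) ≈ (2.4096, -0.2761)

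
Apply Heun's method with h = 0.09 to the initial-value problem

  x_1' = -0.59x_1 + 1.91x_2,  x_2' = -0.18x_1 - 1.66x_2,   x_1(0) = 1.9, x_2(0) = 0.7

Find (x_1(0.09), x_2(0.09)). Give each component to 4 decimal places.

1.9073, 0.5746

Heun on (x_1,x_2): k1 = f(s_n, state_n); k2 = f(s_n + h, state_n + h·k1); state_{n+1} = state_n + (h/2)·(k1 + k2).
0.000000: (1.900000, 0.700000)
  k1 = (0.216000, -1.504000)
  predictor → (1.919440, 0.564640)
  k2 = (-0.054007, -1.282802)
  → (1.907290, 0.574594)
(x_1(0.09), x_2(0.09)) ≈ (1.9073, 0.5746)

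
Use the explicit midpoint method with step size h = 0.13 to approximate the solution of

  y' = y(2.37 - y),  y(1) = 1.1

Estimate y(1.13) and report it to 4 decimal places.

1.2825

Midpoint: k1 = f(t_n, y_n); k2 = f(t_n + h/2, y_n + (h/2)·k1); y_{n+1} = y_n + h·k2.
t=1.000000, y=1.100000:
  k1 = f(1.000000, 1.100000) = 1.397000
  k2 = f(1.065000, 1.190805) = 1.404191
  y ← 1.100000 + 0.13·1.404191 = 1.282545
y(1.13) ≈ 1.2825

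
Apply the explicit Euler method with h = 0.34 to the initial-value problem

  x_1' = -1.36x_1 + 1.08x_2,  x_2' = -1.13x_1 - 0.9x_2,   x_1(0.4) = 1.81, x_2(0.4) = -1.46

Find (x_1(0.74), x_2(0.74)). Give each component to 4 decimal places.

Euler on (x_1,x_2): x_1_{n+1} = x_1_n + h·x_1', x_2_{n+1} = x_2_n + h·x_2'.
0.400000: (1.810000, -1.460000); f=(-4.038400, -0.731300) → (0.436944, -1.708642)
(x_1(0.74), x_2(0.74)) ≈ (0.4369, -1.7086)

0.4369, -1.7086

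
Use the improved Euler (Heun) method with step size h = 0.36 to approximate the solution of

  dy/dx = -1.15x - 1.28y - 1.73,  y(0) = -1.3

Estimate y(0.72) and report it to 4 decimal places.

Heun: k1 = f(x_n, y_n); k2 = f(x_n + h, y_n + h·k1); y_{n+1} = y_n + (h/2)·(k1 + k2).
x=0.000000, y=-1.300000:
  k1 = f(0.000000, -1.300000) = -0.066000
  k2 = f(0.360000, -1.323760) = -0.449587
  y ← -1.300000 + (0.36/2)·(-0.066000 + (-0.449587)) = -1.392806
x=0.360000, y=-1.392806:
  k1 = f(0.360000, -1.392806) = -0.361209
  k2 = f(0.720000, -1.522841) = -0.608764
  y ← -1.392806 + (0.36/2)·(-0.361209 + (-0.608764)) = -1.567401
y(0.72) ≈ -1.5674

-1.5674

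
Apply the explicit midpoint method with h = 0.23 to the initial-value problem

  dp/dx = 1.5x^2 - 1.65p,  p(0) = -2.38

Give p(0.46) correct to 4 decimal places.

-1.1006

Midpoint: k1 = f(x_n, p_n); k2 = f(x_n + h/2, p_n + (h/2)·k1); p_{n+1} = p_n + h·k2.
x=0.000000, p=-2.380000:
  k1 = f(0.000000, -2.380000) = 3.927000
  k2 = f(0.115000, -1.928395) = 3.201689
  p ← -2.380000 + 0.23·3.201689 = -1.643611
x=0.230000, p=-1.643611:
  k1 = f(0.230000, -1.643611) = 2.791309
  k2 = f(0.345000, -1.322611) = 2.360846
  p ← -1.643611 + 0.23·2.360846 = -1.100617
p(0.46) ≈ -1.1006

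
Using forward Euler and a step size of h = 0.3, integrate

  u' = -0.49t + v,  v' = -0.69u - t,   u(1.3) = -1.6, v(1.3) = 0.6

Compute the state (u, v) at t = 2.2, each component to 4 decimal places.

-1.8448, 0.1733

Euler on (u,v): u_{n+1} = u_n + h·u', v_{n+1} = v_n + h·v'.
1.300000: (-1.600000, 0.600000); f=(-0.037000, -0.196000) → (-1.611100, 0.541200)
1.600000: (-1.611100, 0.541200); f=(-0.242800, -0.488341) → (-1.683940, 0.394698)
1.900000: (-1.683940, 0.394698); f=(-0.536302, -0.738081) → (-1.844831, 0.173273)
(u(2.2), v(2.2)) ≈ (-1.8448, 0.1733)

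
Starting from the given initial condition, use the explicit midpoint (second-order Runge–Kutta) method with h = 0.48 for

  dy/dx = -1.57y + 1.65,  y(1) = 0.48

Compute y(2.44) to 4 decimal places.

0.9658

Midpoint: k1 = f(x_n, y_n); k2 = f(x_n + h/2, y_n + (h/2)·k1); y_{n+1} = y_n + h·k2.
x=1.000000, y=0.480000:
  k1 = f(1.000000, 0.480000) = 0.896400
  k2 = f(1.240000, 0.695136) = 0.558636
  y ← 0.480000 + 0.48·0.558636 = 0.748146
x=1.480000, y=0.748146:
  k1 = f(1.480000, 0.748146) = 0.475412
  k2 = f(1.720000, 0.862244) = 0.296276
  y ← 0.748146 + 0.48·0.296276 = 0.890358
x=1.960000, y=0.890358:
  k1 = f(1.960000, 0.890358) = 0.252138
  k2 = f(2.200000, 0.950871) = 0.157132
  y ← 0.890358 + 0.48·0.157132 = 0.965782
y(2.44) ≈ 0.9658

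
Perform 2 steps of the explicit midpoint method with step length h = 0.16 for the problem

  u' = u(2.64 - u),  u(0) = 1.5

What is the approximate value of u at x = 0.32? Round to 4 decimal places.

1.9902

Midpoint: k1 = f(x_n, u_n); k2 = f(x_n + h/2, u_n + (h/2)·k1); u_{n+1} = u_n + h·k2.
x=0.000000, u=1.500000:
  k1 = f(0.000000, 1.500000) = 1.710000
  k2 = f(0.080000, 1.636800) = 1.642038
  u ← 1.500000 + 0.16·1.642038 = 1.762726
x=0.160000, u=1.762726:
  k1 = f(0.160000, 1.762726) = 1.546394
  k2 = f(0.240000, 1.886438) = 1.421549
  u ← 1.762726 + 0.16·1.421549 = 1.990174
u(0.32) ≈ 1.9902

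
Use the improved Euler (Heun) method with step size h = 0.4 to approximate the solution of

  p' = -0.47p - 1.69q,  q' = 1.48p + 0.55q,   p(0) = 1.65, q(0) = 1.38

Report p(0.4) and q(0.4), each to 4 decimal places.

Heun on (p,q): k1 = f(t_n, state_n); k2 = f(t_n + h, state_n + h·k1); state_{n+1} = state_n + (h/2)·(k1 + k2).
0.000000: (1.650000, 1.380000)
  k1 = (-3.107700, 3.201000)
  predictor → (0.406920, 2.660400)
  k2 = (-4.687328, 2.065462)
  → (0.090994, 2.433292)
(p(0.4), q(0.4)) ≈ (0.0910, 2.4333)

0.0910, 2.4333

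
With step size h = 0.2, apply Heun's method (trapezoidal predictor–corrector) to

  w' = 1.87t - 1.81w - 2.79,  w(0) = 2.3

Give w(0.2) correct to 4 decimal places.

Heun: k1 = f(t_n, w_n); k2 = f(t_n + h, w_n + h·k1); w_{n+1} = w_n + (h/2)·(k1 + k2).
t=0.000000, w=2.300000:
  k1 = f(0.000000, 2.300000) = -6.953000
  k2 = f(0.200000, 0.909400) = -4.062014
  w ← 2.300000 + (0.2/2)·(-6.953000 + (-4.062014)) = 1.198499
w(0.2) ≈ 1.1985

1.1985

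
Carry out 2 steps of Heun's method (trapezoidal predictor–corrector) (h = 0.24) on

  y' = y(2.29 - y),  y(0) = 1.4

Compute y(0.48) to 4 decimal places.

Heun: k1 = f(s_n, y_n); k2 = f(s_n + h, y_n + h·k1); y_{n+1} = y_n + (h/2)·(k1 + k2).
s=0.000000, y=1.400000:
  k1 = f(0.000000, 1.400000) = 1.246000
  k2 = f(0.240000, 1.699040) = 1.004065
  y ← 1.400000 + (0.24/2)·(1.246000 + 1.004065) = 1.670008
s=0.240000, y=1.670008:
  k1 = f(0.240000, 1.670008) = 1.035392
  k2 = f(0.480000, 1.918502) = 0.712720
  y ← 1.670008 + (0.24/2)·(1.035392 + 0.712720) = 1.879781
y(0.48) ≈ 1.8798

1.8798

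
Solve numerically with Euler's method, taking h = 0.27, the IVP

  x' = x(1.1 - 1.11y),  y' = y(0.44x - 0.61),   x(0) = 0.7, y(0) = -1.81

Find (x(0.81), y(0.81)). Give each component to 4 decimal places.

4.1363, -1.8235

Euler on (x,y): x_{n+1} = x_n + h·x', y_{n+1} = y_n + h·y'.
0.000000: (0.700000, -1.810000); f=(2.176370, 0.546620) → (1.287620, -1.662413)
0.270000: (1.287620, -1.662413); f=(3.792399, 0.072227) → (2.311568, -1.642911)
0.540000: (2.311568, -1.642911); f=(6.758172, -0.668812) → (4.136274, -1.823491)
(x(0.81), y(0.81)) ≈ (4.1363, -1.8235)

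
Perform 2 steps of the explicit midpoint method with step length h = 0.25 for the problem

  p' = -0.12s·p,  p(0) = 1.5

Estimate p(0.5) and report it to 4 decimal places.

1.4776

Midpoint: k1 = f(s_n, p_n); k2 = f(s_n + h/2, p_n + (h/2)·k1); p_{n+1} = p_n + h·k2.
s=0.000000, p=1.500000:
  k1 = f(0.000000, 1.500000) = 0.000000
  k2 = f(0.125000, 1.500000) = -0.022500
  p ← 1.500000 + 0.25·(-0.022500) = 1.494375
s=0.250000, p=1.494375:
  k1 = f(0.250000, 1.494375) = -0.044831
  k2 = f(0.375000, 1.488771) = -0.066995
  p ← 1.494375 + 0.25·(-0.066995) = 1.477626
p(0.5) ≈ 1.4776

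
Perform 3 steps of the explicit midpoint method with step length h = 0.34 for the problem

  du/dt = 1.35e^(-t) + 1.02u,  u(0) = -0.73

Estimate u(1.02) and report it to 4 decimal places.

-0.4050

Midpoint: k1 = f(t_n, u_n); k2 = f(t_n + h/2, u_n + (h/2)·k1); u_{n+1} = u_n + h·k2.
t=0.000000, u=-0.730000:
  k1 = f(0.000000, -0.730000) = 0.605400
  k2 = f(0.170000, -0.627082) = 0.499324
  u ← -0.730000 + 0.34·0.499324 = -0.560230
t=0.340000, u=-0.560230:
  k1 = f(0.340000, -0.560230) = 0.389455
  k2 = f(0.510000, -0.494022) = 0.306766
  u ← -0.560230 + 0.34·0.306766 = -0.455929
t=0.680000, u=-0.455929:
  k1 = f(0.680000, -0.455929) = 0.218885
  k2 = f(0.850000, -0.418719) = 0.149917
  u ← -0.455929 + 0.34·0.149917 = -0.404958
u(1.02) ≈ -0.4050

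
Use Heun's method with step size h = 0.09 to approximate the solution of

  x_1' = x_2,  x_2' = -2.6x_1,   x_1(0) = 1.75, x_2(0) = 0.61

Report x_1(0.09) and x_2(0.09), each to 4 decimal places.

1.7865, 0.1941

Heun on (x_1,x_2): k1 = f(s_n, state_n); k2 = f(s_n + h, state_n + h·k1); state_{n+1} = state_n + (h/2)·(k1 + k2).
0.000000: (1.750000, 0.610000)
  k1 = (0.610000, -4.550000)
  predictor → (1.804900, 0.200500)
  k2 = (0.200500, -4.692740)
  → (1.786472, 0.194077)
(x_1(0.09), x_2(0.09)) ≈ (1.7865, 0.1941)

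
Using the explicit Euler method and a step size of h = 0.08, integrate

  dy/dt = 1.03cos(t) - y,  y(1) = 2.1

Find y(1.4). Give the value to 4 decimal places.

1.5191

Euler: y_{n+1} = y_n + h·f(t_n, y_n).
t=1.000000, y=2.100000: f=-1.543489 → y ← 2.100000 + 0.08·(-1.543489) = 1.976521
t=1.080000, y=1.976521: f=-1.491053 → y ← 1.976521 + 0.08·(-1.491053) = 1.857237
t=1.160000, y=1.857237: f=-1.445917 → y ← 1.857237 + 0.08·(-1.445917) = 1.741563
t=1.240000, y=1.741563: f=-1.407023 → y ← 1.741563 + 0.08·(-1.407023) = 1.629001
t=1.320000, y=1.629001: f=-1.373381 → y ← 1.629001 + 0.08·(-1.373381) = 1.519131
y(1.4) ≈ 1.5191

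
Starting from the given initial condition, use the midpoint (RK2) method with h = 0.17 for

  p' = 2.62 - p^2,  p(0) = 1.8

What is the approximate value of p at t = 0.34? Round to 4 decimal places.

Midpoint: k1 = f(t_n, p_n); k2 = f(t_n + h/2, p_n + (h/2)·k1); p_{n+1} = p_n + h·k2.
t=0.000000, p=1.800000:
  k1 = f(0.000000, 1.800000) = -0.620000
  k2 = f(0.085000, 1.747300) = -0.433057
  p ← 1.800000 + 0.17·(-0.433057) = 1.726380
t=0.170000, p=1.726380:
  k1 = f(0.170000, 1.726380) = -0.360389
  k2 = f(0.255000, 1.695747) = -0.255559
  p ← 1.726380 + 0.17·(-0.255559) = 1.682935
p(0.34) ≈ 1.6829

1.6829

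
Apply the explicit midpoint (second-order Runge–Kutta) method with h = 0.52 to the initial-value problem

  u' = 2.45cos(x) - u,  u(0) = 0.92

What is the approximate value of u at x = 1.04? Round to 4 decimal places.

1.5201

Midpoint: k1 = f(x_n, u_n); k2 = f(x_n + h/2, u_n + (h/2)·k1); u_{n+1} = u_n + h·k2.
x=0.000000, u=0.920000:
  k1 = f(0.000000, 0.920000) = 1.530000
  k2 = f(0.260000, 1.317800) = 1.049855
  u ← 0.920000 + 0.52·1.049855 = 1.465925
x=0.520000, u=1.465925:
  k1 = f(0.520000, 1.465925) = 0.660232
  k2 = f(0.780000, 1.637585) = 0.104153
  u ← 1.465925 + 0.52·0.104153 = 1.520084
u(1.04) ≈ 1.5201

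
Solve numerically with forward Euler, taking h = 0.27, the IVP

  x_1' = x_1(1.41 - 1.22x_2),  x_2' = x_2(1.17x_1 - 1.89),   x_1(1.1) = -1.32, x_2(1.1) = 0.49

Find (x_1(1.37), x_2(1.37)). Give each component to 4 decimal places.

Euler on (x_1,x_2): x_1_{n+1} = x_1_n + h·x_1', x_2_{n+1} = x_2_n + h·x_2'.
1.100000: (-1.320000, 0.490000); f=(-1.072104, -1.682856) → (-1.609468, 0.035629)
(x_1(1.37), x_2(1.37)) ≈ (-1.6095, 0.0356)

-1.6095, 0.0356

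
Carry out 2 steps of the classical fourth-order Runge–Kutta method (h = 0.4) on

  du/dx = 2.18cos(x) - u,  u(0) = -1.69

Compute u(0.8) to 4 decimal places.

RK4: k1 = f(x_n, u_n); k2 = f(x_n + h/2, u_n + (h/2)·k1); k3 = f(x_n + h/2, u_n + (h/2)·k2); k4 = f(x_n + h, u_n + h·k3); u_{n+1} = u_n + (h/6)·(k1 + 2k2 + 2k3 + k4).
x=0.000000, u=-1.690000:
  k1 = f(0.000000, -1.690000) = 3.870000
  k2 = f(0.200000, -0.916000) = 3.052545
  k3 = f(0.200000, -1.079491) = 3.216036
  k4 = f(0.400000, -0.403586) = 2.411499
  u ← -1.690000 + (0.4/6)·(k1 + 2k2 + 2k3 + k4) = -0.435423
x=0.400000, u=-0.435423:
  k1 = f(0.400000, -0.435423) = 2.443336
  k2 = f(0.600000, 0.053245) = 1.745987
  k3 = f(0.600000, -0.086225) = 1.885457
  k4 = f(0.800000, 0.318760) = 1.200060
  u ← -0.435423 + (0.4/6)·(k1 + 2k2 + 2k3 + k4) = 0.291663
u(0.8) ≈ 0.2917

0.2917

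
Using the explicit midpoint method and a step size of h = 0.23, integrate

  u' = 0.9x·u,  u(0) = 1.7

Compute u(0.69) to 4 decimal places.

Midpoint: k1 = f(x_n, u_n); k2 = f(x_n + h/2, u_n + (h/2)·k1); u_{n+1} = u_n + h·k2.
x=0.000000, u=1.700000:
  k1 = f(0.000000, 1.700000) = 0.000000
  k2 = f(0.115000, 1.700000) = 0.175950
  u ← 1.700000 + 0.23·0.175950 = 1.740468
x=0.230000, u=1.740468:
  k1 = f(0.230000, 1.740468) = 0.360277
  k2 = f(0.345000, 1.781900) = 0.553280
  u ← 1.740468 + 0.23·0.553280 = 1.867723
x=0.460000, u=1.867723:
  k1 = f(0.460000, 1.867723) = 0.773237
  k2 = f(0.575000, 1.956645) = 1.012564
  u ← 1.867723 + 0.23·1.012564 = 2.100613
u(0.69) ≈ 2.1006

2.1006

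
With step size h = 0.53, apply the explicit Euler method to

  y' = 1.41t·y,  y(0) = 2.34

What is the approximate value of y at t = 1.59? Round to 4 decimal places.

5.8546

Euler: y_{n+1} = y_n + h·f(t_n, y_n).
t=0.000000, y=2.340000: f=0.000000 → y ← 2.340000 + 0.53·0.000000 = 2.340000
t=0.530000, y=2.340000: f=1.748682 → y ← 2.340000 + 0.53·1.748682 = 3.266801
t=1.060000, y=3.266801: f=4.882561 → y ← 3.266801 + 0.53·4.882561 = 5.854559
y(1.59) ≈ 5.8546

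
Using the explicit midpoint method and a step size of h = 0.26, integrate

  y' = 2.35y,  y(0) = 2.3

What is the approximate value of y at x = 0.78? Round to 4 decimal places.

13.3614

Midpoint: k1 = f(x_n, y_n); k2 = f(x_n + h/2, y_n + (h/2)·k1); y_{n+1} = y_n + h·k2.
x=0.000000, y=2.300000:
  k1 = f(0.000000, 2.300000) = 5.405000
  k2 = f(0.130000, 3.002650) = 7.056227
  y ← 2.300000 + 0.26·7.056227 = 4.134619
x=0.260000, y=4.134619:
  k1 = f(0.260000, 4.134619) = 9.716355
  k2 = f(0.390000, 5.397745) = 12.684701
  y ← 4.134619 + 0.26·12.684701 = 7.432642
x=0.520000, y=7.432642:
  k1 = f(0.520000, 7.432642) = 17.466708
  k2 = f(0.650000, 9.703314) = 22.802787
  y ← 7.432642 + 0.26·22.802787 = 13.361366
y(0.78) ≈ 13.3614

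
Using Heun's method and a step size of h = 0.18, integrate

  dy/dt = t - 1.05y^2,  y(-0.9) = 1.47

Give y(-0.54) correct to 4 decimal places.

Heun: k1 = f(t_n, y_n); k2 = f(t_n + h, y_n + h·k1); y_{n+1} = y_n + (h/2)·(k1 + k2).
t=-0.900000, y=1.470000:
  k1 = f(-0.900000, 1.470000) = -3.168945
  k2 = f(-0.720000, 0.899590) = -1.569725
  y ← 1.470000 + (0.18/2)·(-3.168945 + (-1.569725)) = 1.043520
t=-0.720000, y=1.043520:
  k1 = f(-0.720000, 1.043520) = -1.863380
  k2 = f(-0.540000, 0.708111) = -1.066493
  y ← 1.043520 + (0.18/2)·(-1.863380 + (-1.066493)) = 0.779831
y(-0.54) ≈ 0.7798

0.7798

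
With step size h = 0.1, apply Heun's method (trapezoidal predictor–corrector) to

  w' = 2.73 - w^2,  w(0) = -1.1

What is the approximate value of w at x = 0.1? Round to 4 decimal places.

-0.9324

Heun: k1 = f(x_n, w_n); k2 = f(x_n + h, w_n + h·k1); w_{n+1} = w_n + (h/2)·(k1 + k2).
x=0.000000, w=-1.100000:
  k1 = f(0.000000, -1.100000) = 1.520000
  k2 = f(0.100000, -0.948000) = 1.831296
  w ← -1.100000 + (0.1/2)·(1.520000 + 1.831296) = -0.932435
w(0.1) ≈ -0.9324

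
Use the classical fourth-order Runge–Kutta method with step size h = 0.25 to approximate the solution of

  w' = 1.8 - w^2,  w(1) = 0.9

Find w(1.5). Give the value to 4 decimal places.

RK4: k1 = f(s_n, w_n); k2 = f(s_n + h/2, w_n + (h/2)·k1); k3 = f(s_n + h/2, w_n + (h/2)·k2); k4 = f(s_n + h, w_n + h·k3); w_{n+1} = w_n + (h/6)·(k1 + 2k2 + 2k3 + k4).
s=1.000000, w=0.900000:
  k1 = f(1.000000, 0.900000) = 0.990000
  k2 = f(1.125000, 1.023750) = 0.751936
  k3 = f(1.125000, 0.993992) = 0.811980
  k4 = f(1.250000, 1.102995) = 0.583402
  w ← 0.900000 + (0.25/6)·(k1 + 2k2 + 2k3 + k4) = 1.095885
s=1.250000, w=1.095885:
  k1 = f(1.250000, 1.095885) = 0.599037
  k2 = f(1.375000, 1.170764) = 0.429311
  k3 = f(1.375000, 1.149549) = 0.478538
  k4 = f(1.500000, 1.215519) = 0.322513
  w ← 1.095885 + (0.25/6)·(k1 + 2k2 + 2k3 + k4) = 1.209937
w(1.5) ≈ 1.2099

1.2099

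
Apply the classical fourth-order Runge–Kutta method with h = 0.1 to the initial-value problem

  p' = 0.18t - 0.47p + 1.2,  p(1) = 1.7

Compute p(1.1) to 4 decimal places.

RK4: k1 = f(t_n, p_n); k2 = f(t_n + h/2, p_n + (h/2)·k1); k3 = f(t_n + h/2, p_n + (h/2)·k2); k4 = f(t_n + h, p_n + h·k3); p_{n+1} = p_n + (h/6)·(k1 + 2k2 + 2k3 + k4).
t=1.000000, p=1.700000:
  k1 = f(1.000000, 1.700000) = 0.581000
  k2 = f(1.050000, 1.729050) = 0.576347
  k3 = f(1.050000, 1.728817) = 0.576456
  k4 = f(1.100000, 1.757646) = 0.571907
  p ← 1.700000 + (0.1/6)·(k1 + 2k2 + 2k3 + k4) = 1.757642
p(1.1) ≈ 1.7576

1.7576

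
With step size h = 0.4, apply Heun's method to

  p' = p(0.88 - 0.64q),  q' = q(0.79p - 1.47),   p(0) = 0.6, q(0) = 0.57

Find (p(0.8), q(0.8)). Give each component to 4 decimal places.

0.9880, 0.2889

Heun on (p,q): k1 = f(s_n, state_n); k2 = f(s_n + h, state_n + h·k1); state_{n+1} = state_n + (h/2)·(k1 + k2).
0.000000: (0.600000, 0.570000)
  k1 = (0.309120, -0.567720)
  predictor → (0.723648, 0.342912)
  k2 = (0.477996, -0.308044)
  → (0.757423, 0.394847)
0.400000: (0.757423, 0.394847)
  k1 = (0.475130, -0.344163)
  predictor → (0.947475, 0.257182)
  k2 = (0.677827, -0.185555)
  → (0.988015, 0.288904)
(p(0.8), q(0.8)) ≈ (0.9880, 0.2889)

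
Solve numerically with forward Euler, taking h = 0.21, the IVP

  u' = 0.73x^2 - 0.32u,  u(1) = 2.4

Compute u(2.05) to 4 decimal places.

3.1611

Euler: u_{n+1} = u_n + h·f(x_n, u_n).
x=1.000000, u=2.400000: f=-0.038000 → u ← 2.400000 + 0.21·(-0.038000) = 2.392020
x=1.210000, u=2.392020: f=0.303347 → u ← 2.392020 + 0.21·0.303347 = 2.455723
x=1.420000, u=2.455723: f=0.686141 → u ← 2.455723 + 0.21·0.686141 = 2.599812
x=1.630000, u=2.599812: f=1.107597 → u ← 2.599812 + 0.21·1.107597 = 2.832408
x=1.840000, u=2.832408: f=1.565118 → u ← 2.832408 + 0.21·1.565118 = 3.161082
u(2.05) ≈ 3.1611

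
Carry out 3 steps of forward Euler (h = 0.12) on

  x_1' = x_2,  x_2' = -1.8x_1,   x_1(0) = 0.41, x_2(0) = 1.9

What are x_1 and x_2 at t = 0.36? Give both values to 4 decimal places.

Euler on (x_1,x_2): x_1_{n+1} = x_1_n + h·x_1', x_2_{n+1} = x_2_n + h·x_2'.
0.000000: (0.410000, 1.900000); f=(1.900000, -0.738000) → (0.638000, 1.811440)
0.120000: (0.638000, 1.811440); f=(1.811440, -1.148400) → (0.855373, 1.673632)
0.240000: (0.855373, 1.673632); f=(1.673632, -1.539671) → (1.056209, 1.488871)
(x_1(0.36), x_2(0.36)) ≈ (1.0562, 1.4889)

1.0562, 1.4889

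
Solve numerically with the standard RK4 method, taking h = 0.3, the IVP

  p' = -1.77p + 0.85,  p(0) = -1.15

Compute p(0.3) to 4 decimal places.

RK4: k1 = f(x_n, p_n); k2 = f(x_n + h/2, p_n + (h/2)·k1); k3 = f(x_n + h/2, p_n + (h/2)·k2); k4 = f(x_n + h, p_n + h·k3); p_{n+1} = p_n + (h/6)·(k1 + 2k2 + 2k3 + k4).
x=0.000000, p=-1.150000:
  k1 = f(0.000000, -1.150000) = 2.885500
  k2 = f(0.150000, -0.717175) = 2.119400
  k3 = f(0.150000, -0.832090) = 2.322799
  k4 = f(0.300000, -0.453160) = 1.652094
  p ← -1.150000 + (0.3/6)·(k1 + 2k2 + 2k3 + k4) = -0.478900
p(0.3) ≈ -0.4789

-0.4789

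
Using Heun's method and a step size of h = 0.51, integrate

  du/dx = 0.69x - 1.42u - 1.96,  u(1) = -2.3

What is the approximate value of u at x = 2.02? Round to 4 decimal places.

Heun: k1 = f(x_n, u_n); k2 = f(x_n + h, u_n + h·k1); u_{n+1} = u_n + (h/2)·(k1 + k2).
x=1.000000, u=-2.300000:
  k1 = f(1.000000, -2.300000) = 1.996000
  k2 = f(1.510000, -1.282040) = 0.902397
  u ← -2.300000 + (0.51/2)·(1.996000 + 0.902397) = -1.560909
x=1.510000, u=-1.560909:
  k1 = f(1.510000, -1.560909) = 1.298391
  k2 = f(2.020000, -0.898730) = 0.709996
  u ← -1.560909 + (0.51/2)·(1.298391 + 0.709996) = -1.048770
u(2.02) ≈ -1.0488

-1.0488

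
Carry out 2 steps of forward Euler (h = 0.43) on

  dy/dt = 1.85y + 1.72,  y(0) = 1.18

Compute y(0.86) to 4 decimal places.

Euler: y_{n+1} = y_n + h·f(t_n, y_n).
t=0.000000, y=1.180000: f=3.903000 → y ← 1.180000 + 0.43·3.903000 = 2.858290
t=0.430000, y=2.858290: f=7.007836 → y ← 2.858290 + 0.43·7.007836 = 5.871660
y(0.86) ≈ 5.8717

5.8717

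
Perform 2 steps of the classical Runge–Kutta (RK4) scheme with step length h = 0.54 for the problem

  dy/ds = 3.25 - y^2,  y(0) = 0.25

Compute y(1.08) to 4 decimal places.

1.6869

RK4: k1 = f(s_n, y_n); k2 = f(s_n + h/2, y_n + (h/2)·k1); k3 = f(s_n + h/2, y_n + (h/2)·k2); k4 = f(s_n + h, y_n + h·k3); y_{n+1} = y_n + (h/6)·(k1 + 2k2 + 2k3 + k4).
s=0.000000, y=0.250000:
  k1 = f(0.000000, 0.250000) = 3.187500
  k2 = f(0.270000, 1.110625) = 2.016512
  k3 = f(0.270000, 0.794458) = 2.618836
  k4 = f(0.540000, 1.664171) = 0.480533
  y ← 0.250000 + (0.54/6)·(k1 + 2k2 + 2k3 + k4) = 1.414486
s=0.540000, y=1.414486:
  k1 = f(0.540000, 1.414486) = 1.249230
  k2 = f(0.810000, 1.751778) = 0.181274
  k3 = f(0.810000, 1.463430) = 1.108373
  k4 = f(1.080000, 2.013007) = -0.802198
  y ← 1.414486 + (0.54/6)·(k1 + 2k2 + 2k3 + k4) = 1.686855
y(1.08) ≈ 1.6869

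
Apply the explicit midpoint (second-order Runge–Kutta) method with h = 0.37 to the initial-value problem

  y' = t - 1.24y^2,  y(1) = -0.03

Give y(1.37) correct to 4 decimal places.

Midpoint: k1 = f(t_n, y_n); k2 = f(t_n + h/2, y_n + (h/2)·k1); y_{n+1} = y_n + h·k2.
t=1.000000, y=-0.030000:
  k1 = f(1.000000, -0.030000) = 0.998884
  k2 = f(1.185000, 0.154794) = 1.155288
  y ← -0.030000 + 0.37·1.155288 = 0.397457
y(1.37) ≈ 0.3975

0.3975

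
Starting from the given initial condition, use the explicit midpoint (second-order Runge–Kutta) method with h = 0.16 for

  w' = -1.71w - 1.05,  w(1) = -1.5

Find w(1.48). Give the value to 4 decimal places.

Midpoint: k1 = f(t_n, w_n); k2 = f(t_n + h/2, w_n + (h/2)·k1); w_{n+1} = w_n + h·k2.
t=1.000000, w=-1.500000:
  k1 = f(1.000000, -1.500000) = 1.515000
  k2 = f(1.080000, -1.378800) = 1.307748
  w ← -1.500000 + 0.16·1.307748 = -1.290760
t=1.160000, w=-1.290760:
  k1 = f(1.160000, -1.290760) = 1.157200
  k2 = f(1.240000, -1.198184) = 0.998895
  w ← -1.290760 + 0.16·0.998895 = -1.130937
t=1.320000, w=-1.130937:
  k1 = f(1.320000, -1.130937) = 0.883902
  k2 = f(1.400000, -1.060225) = 0.762985
  w ← -1.130937 + 0.16·0.762985 = -1.008860
w(1.48) ≈ -1.0089

-1.0089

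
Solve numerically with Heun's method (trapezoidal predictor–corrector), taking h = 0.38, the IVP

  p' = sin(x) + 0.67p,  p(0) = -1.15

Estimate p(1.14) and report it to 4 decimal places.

Heun: k1 = f(x_n, p_n); k2 = f(x_n + h, p_n + h·k1); p_{n+1} = p_n + (h/2)·(k1 + k2).
x=0.000000, p=-1.150000:
  k1 = f(0.000000, -1.150000) = -0.770500
  k2 = f(0.380000, -1.442790) = -0.595749
  p ← -1.150000 + (0.38/2)·(-0.770500 + (-0.595749)) = -1.409587
x=0.380000, p=-1.409587:
  k1 = f(0.380000, -1.409587) = -0.573503
  k2 = f(0.760000, -1.627518) = -0.401516
  p ← -1.409587 + (0.38/2)·(-0.573503 + (-0.401516)) = -1.594841
x=0.760000, p=-1.594841:
  k1 = f(0.760000, -1.594841) = -0.379622
  k2 = f(1.140000, -1.739097) = -0.256562
  p ← -1.594841 + (0.38/2)·(-0.379622 + (-0.256562)) = -1.715716
p(1.14) ≈ -1.7157

-1.7157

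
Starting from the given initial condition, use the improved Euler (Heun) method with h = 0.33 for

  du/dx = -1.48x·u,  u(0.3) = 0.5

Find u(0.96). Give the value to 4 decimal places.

0.2720

Heun: k1 = f(x_n, u_n); k2 = f(x_n + h, u_n + h·k1); u_{n+1} = u_n + (h/2)·(k1 + k2).
x=0.300000, u=0.500000:
  k1 = f(0.300000, 0.500000) = -0.222000
  k2 = f(0.630000, 0.426740) = -0.397892
  u ← 0.500000 + (0.33/2)·(-0.222000 + (-0.397892)) = 0.397718
x=0.630000, u=0.397718:
  k1 = f(0.630000, 0.397718) = -0.370832
  k2 = f(0.960000, 0.275343) = -0.391208
  u ← 0.397718 + (0.33/2)·(-0.370832 + (-0.391208)) = 0.271981
u(0.96) ≈ 0.2720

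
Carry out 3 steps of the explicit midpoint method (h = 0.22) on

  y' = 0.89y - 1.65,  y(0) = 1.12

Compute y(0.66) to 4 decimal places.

Midpoint: k1 = f(t_n, y_n); k2 = f(t_n + h/2, y_n + (h/2)·k1); y_{n+1} = y_n + h·k2.
t=0.000000, y=1.120000:
  k1 = f(0.000000, 1.120000) = -0.653200
  k2 = f(0.110000, 1.048148) = -0.717148
  y ← 1.120000 + 0.22·(-0.717148) = 0.962227
t=0.220000, y=0.962227:
  k1 = f(0.220000, 0.962227) = -0.793618
  k2 = f(0.330000, 0.874929) = -0.871313
  y ← 0.962227 + 0.22·(-0.871313) = 0.770539
t=0.440000, y=0.770539:
  k1 = f(0.440000, 0.770539) = -0.964221
  k2 = f(0.550000, 0.664474) = -1.058618
  y ← 0.770539 + 0.22·(-1.058618) = 0.537643
y(0.66) ≈ 0.5376

0.5376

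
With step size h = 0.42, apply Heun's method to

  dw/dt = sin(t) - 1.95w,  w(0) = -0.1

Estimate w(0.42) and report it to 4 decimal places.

0.0340

Heun: k1 = f(t_n, w_n); k2 = f(t_n + h, w_n + h·k1); w_{n+1} = w_n + (h/2)·(k1 + k2).
t=0.000000, w=-0.100000:
  k1 = f(0.000000, -0.100000) = 0.195000
  k2 = f(0.420000, -0.018100) = 0.443055
  w ← -0.100000 + (0.42/2)·(0.195000 + 0.443055) = 0.033992
w(0.42) ≈ 0.0340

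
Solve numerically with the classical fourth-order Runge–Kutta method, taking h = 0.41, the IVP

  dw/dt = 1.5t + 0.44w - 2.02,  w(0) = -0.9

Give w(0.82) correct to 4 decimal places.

RK4: k1 = f(t_n, w_n); k2 = f(t_n + h/2, w_n + (h/2)·k1); k3 = f(t_n + h/2, w_n + (h/2)·k2); k4 = f(t_n + h, w_n + h·k3); w_{n+1} = w_n + (h/6)·(k1 + 2k2 + 2k3 + k4).
t=0.000000, w=-0.900000:
  k1 = f(0.000000, -0.900000) = -2.416000
  k2 = f(0.205000, -1.395280) = -2.326423
  k3 = f(0.205000, -1.376917) = -2.318343
  k4 = f(0.410000, -1.850521) = -2.219229
  w ← -0.900000 + (0.41/6)·(k1 + 2k2 + 2k3 + k4) = -1.851525
t=0.410000, w=-1.851525:
  k1 = f(0.410000, -1.851525) = -2.219671
  k2 = f(0.615000, -2.306558) = -2.112386
  k3 = f(0.615000, -2.284564) = -2.102708
  k4 = f(0.820000, -2.713636) = -1.984000
  w ← -1.851525 + (0.41/6)·(k1 + 2k2 + 2k3 + k4) = -2.714839
w(0.82) ≈ -2.7148

-2.7148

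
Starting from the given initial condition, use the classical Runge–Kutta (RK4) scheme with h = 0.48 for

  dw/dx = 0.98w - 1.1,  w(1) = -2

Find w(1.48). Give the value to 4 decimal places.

RK4: k1 = f(x_n, w_n); k2 = f(x_n + h/2, w_n + (h/2)·k1); k3 = f(x_n + h/2, w_n + (h/2)·k2); k4 = f(x_n + h, w_n + h·k3); w_{n+1} = w_n + (h/6)·(k1 + 2k2 + 2k3 + k4).
x=1.000000, w=-2.000000:
  k1 = f(1.000000, -2.000000) = -3.060000
  k2 = f(1.240000, -2.734400) = -3.779712
  k3 = f(1.240000, -2.907131) = -3.948988
  k4 = f(1.480000, -3.895514) = -4.917604
  w ← -2.000000 + (0.48/6)·(k1 + 2k2 + 2k3 + k4) = -3.874800
w(1.48) ≈ -3.8748

-3.8748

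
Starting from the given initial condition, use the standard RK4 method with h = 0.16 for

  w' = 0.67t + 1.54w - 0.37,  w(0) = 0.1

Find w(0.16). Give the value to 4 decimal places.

0.0701

RK4: k1 = f(t_n, w_n); k2 = f(t_n + h/2, w_n + (h/2)·k1); k3 = f(t_n + h/2, w_n + (h/2)·k2); k4 = f(t_n + h, w_n + h·k3); w_{n+1} = w_n + (h/6)·(k1 + 2k2 + 2k3 + k4).
t=0.000000, w=0.100000:
  k1 = f(0.000000, 0.100000) = -0.216000
  k2 = f(0.080000, 0.082720) = -0.189011
  k3 = f(0.080000, 0.084879) = -0.185686
  k4 = f(0.160000, 0.070290) = -0.154553
  w ← 0.100000 + (0.16/6)·(k1 + 2k2 + 2k3 + k4) = 0.070135
w(0.16) ≈ 0.0701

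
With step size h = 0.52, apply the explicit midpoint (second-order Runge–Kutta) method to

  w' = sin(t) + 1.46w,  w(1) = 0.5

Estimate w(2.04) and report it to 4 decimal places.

Midpoint: k1 = f(t_n, w_n); k2 = f(t_n + h/2, w_n + (h/2)·k1); w_{n+1} = w_n + h·k2.
t=1.000000, w=0.500000:
  k1 = f(1.000000, 0.500000) = 1.571471
  k2 = f(1.260000, 0.908582) = 2.278621
  w ← 0.500000 + 0.52·2.278621 = 1.684883
t=1.520000, w=1.684883:
  k1 = f(1.520000, 1.684883) = 3.458639
  k2 = f(1.780000, 2.584129) = 4.751025
  w ← 1.684883 + 0.52·4.751025 = 4.155416
w(2.04) ≈ 4.1554

4.1554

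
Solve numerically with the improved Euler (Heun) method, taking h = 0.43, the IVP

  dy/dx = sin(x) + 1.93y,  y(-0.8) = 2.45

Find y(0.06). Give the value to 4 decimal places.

Heun: k1 = f(x_n, y_n); k2 = f(x_n + h, y_n + h·k1); y_{n+1} = y_n + (h/2)·(k1 + k2).
x=-0.800000, y=2.450000:
  k1 = f(-0.800000, 2.450000) = 4.011144
  k2 = f(-0.370000, 4.174792) = 7.695733
  y ← 2.450000 + (0.43/2)·(4.011144 + 7.695733) = 4.966979
x=-0.370000, y=4.966979:
  k1 = f(-0.370000, 4.966979) = 9.224653
  k2 = f(0.060000, 8.933579) = 17.301772
  y ← 4.966979 + (0.43/2)·(9.224653 + 17.301772) = 10.670160
y(0.06) ≈ 10.6702

10.6702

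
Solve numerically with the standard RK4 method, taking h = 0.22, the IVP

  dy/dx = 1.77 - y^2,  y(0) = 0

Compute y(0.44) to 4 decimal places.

RK4: k1 = f(x_n, y_n); k2 = f(x_n + h/2, y_n + (h/2)·k1); k3 = f(x_n + h/2, y_n + (h/2)·k2); k4 = f(x_n + h, y_n + h·k3); y_{n+1} = y_n + (h/6)·(k1 + 2k2 + 2k3 + k4).
x=0.000000, y=0.000000:
  k1 = f(0.000000, 0.000000) = 1.770000
  k2 = f(0.110000, 0.194700) = 1.732092
  k3 = f(0.110000, 0.190530) = 1.733698
  k4 = f(0.220000, 0.381414) = 1.624524
  y ← 0.000000 + (0.22/6)·(k1 + 2k2 + 2k3 + k4) = 0.378624
x=0.220000, y=0.378624:
  k1 = f(0.220000, 0.378624) = 1.626644
  k2 = f(0.330000, 0.557555) = 1.459133
  k3 = f(0.330000, 0.539128) = 1.479341
  k4 = f(0.440000, 0.704079) = 1.274273
  y ← 0.378624 + (0.22/6)·(k1 + 2k2 + 2k3 + k4) = 0.700479
y(0.44) ≈ 0.7005

0.7005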